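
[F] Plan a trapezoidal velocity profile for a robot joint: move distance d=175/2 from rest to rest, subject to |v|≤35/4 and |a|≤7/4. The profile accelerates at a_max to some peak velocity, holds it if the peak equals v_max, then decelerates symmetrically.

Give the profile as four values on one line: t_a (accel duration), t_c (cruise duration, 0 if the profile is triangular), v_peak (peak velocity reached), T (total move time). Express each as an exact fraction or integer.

(v_max)²/a_max = (35/4)²/(7/4) = 175/4
175/2 ≥ 175/4 ⇒ cruise phase
t_a = (35/4)/(7/4) = 5; v_peak = 35/4
d_cruise = 175/2 − 175/4 = 175/4; t_c = (175/4)/(35/4) = 5
T = 2·5 + 5 = 15

t_a=5 t_c=5 v_peak=35/4 T=15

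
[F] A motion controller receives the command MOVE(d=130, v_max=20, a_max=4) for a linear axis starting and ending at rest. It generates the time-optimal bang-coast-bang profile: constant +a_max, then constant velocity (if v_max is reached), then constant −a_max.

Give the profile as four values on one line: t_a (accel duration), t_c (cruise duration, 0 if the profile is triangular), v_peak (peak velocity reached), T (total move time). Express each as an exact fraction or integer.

(v_max)²/a_max = 20²/4 = 100
130 ≥ 100 → trapezoidal
t_a = 20/4 = 5; v_peak = 20
d_cruise = 130 − 100 = 30; t_c = 30/20 = 3/2
T = 2·5 + 3/2 = 23/2

t_a=5 t_c=3/2 v_peak=20 T=23/2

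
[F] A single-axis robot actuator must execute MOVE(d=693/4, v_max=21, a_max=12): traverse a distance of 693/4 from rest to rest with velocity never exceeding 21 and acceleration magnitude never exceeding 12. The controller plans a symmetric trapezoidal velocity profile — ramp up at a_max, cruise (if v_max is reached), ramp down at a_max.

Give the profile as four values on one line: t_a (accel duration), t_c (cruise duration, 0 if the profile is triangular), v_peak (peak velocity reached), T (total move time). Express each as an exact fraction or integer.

vₘ²/aₘ = 21²/12 = 147/4
693/4 ≥ 147/4 so v_max reached
t_a = 21/12 = 7/4; v_peak = 21
d_cruise = 693/4 − 147/4 = 273/2; t_c = (273/2)/21 = 13/2
T = 2·7/4 + 13/2 = 10

t_a=7/4 t_c=13/2 v_peak=21 T=10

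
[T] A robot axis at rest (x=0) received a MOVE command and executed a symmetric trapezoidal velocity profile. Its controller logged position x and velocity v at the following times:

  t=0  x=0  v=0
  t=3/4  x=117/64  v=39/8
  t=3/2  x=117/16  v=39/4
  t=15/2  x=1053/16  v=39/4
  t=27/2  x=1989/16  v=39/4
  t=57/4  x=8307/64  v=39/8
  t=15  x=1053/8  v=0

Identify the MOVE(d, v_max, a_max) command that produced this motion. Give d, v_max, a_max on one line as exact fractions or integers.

final state: t=15, x=1053/8, v=0 → d = 1053/8
a_max = (39/8−0)/(3/4−0) = 13/2
max v = 39/4 over t∈[3/2,27/2] → v_max = 39/4
check: 39/4·(3/2+12) = 1053/8 ✓

d=1053/8 v_max=39/4 a_max=13/2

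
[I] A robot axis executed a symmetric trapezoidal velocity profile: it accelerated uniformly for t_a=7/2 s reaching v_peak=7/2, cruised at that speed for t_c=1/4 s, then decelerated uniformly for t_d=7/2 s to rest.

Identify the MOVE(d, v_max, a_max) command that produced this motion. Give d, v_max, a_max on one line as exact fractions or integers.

d=105/8 v_max=7/2 a_max=1

a_max = (7/2)/(7/2) = 1
d_a = ½·7/2·7/2 = 49/8; d_c = 7/2·1/4 = 7/8
d = 2·49/8 + 7/8 = 105/8
t_c = 1/4 > 0 so v_max = 7/2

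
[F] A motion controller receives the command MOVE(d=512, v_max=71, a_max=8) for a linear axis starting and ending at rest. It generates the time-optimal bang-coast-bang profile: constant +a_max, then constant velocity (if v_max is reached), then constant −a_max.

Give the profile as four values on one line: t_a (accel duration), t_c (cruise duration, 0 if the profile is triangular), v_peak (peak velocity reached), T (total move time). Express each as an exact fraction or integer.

vₘ²/aₘ = 71²/8 = 5041/8
512 < 5041/8 → triangular
v_peak = √(512·8) = √4096 = 64
t_a = 64/8 = 8; t_c = 0
T = 2·8 = 16

t_a=8 t_c=0 v_peak=64 T=16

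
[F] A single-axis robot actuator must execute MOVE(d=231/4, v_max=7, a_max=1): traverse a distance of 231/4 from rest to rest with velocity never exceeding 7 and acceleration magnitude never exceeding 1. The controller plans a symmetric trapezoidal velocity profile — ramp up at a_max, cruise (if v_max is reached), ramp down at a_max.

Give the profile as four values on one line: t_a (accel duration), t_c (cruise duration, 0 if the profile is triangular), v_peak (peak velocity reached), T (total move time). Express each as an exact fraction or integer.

(v_max)²/a_max = 7²/1 = 49
231/4 ≥ 49 ⇒ cruise phase
t_a = 7/1 = 7; v_peak = 7
d_cruise = 231/4 − 49 = 35/4; t_c = (35/4)/7 = 5/4
T = 2·7 + 5/4 = 61/4

t_a=7 t_c=5/4 v_peak=7 T=61/4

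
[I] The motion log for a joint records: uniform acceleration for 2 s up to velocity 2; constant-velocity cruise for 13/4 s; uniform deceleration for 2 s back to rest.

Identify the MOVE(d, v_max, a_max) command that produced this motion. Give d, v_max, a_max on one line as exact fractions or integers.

a_max = 2/2 = 1
d_a = ½·2·2 = 2; d_c = 2·13/4 = 13/2
d = 2·2 + 13/2 = 21/2
t_c = 13/4 > 0 so v_max = 2

d=21/2 v_max=2 a_max=1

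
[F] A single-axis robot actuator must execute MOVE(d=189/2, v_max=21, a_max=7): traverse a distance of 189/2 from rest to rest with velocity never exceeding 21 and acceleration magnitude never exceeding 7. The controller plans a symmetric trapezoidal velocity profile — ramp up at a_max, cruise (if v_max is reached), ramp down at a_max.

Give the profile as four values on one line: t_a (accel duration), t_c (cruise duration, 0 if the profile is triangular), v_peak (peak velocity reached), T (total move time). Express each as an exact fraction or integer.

t_a=3 t_c=3/2 v_peak=21 T=15/2

v_max²/a_max = 21²/7 = 63
189/2 ≥ 63 so v_max reached
t_a = 21/7 = 3; v_peak = 21
d_cruise = 189/2 − 63 = 63/2; t_c = (63/2)/21 = 3/2
T = 2·3 + 3/2 = 15/2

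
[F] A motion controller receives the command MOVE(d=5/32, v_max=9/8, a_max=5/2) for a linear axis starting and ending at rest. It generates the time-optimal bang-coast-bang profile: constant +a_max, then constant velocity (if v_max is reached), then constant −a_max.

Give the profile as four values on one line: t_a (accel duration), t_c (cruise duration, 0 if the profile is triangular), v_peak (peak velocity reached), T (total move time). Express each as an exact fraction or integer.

(v_max)²/a_max = (9/8)²/(5/2) = 81/160
5/32 < 81/160 → triangular
v_peak = √(5/32·5/2) = √(25/64) = 5/8
t_a = (5/8)/(5/2) = 1/4; t_c = 0
T = 2·1/4 = 1/2

t_a=1/4 t_c=0 v_peak=5/8 T=1/2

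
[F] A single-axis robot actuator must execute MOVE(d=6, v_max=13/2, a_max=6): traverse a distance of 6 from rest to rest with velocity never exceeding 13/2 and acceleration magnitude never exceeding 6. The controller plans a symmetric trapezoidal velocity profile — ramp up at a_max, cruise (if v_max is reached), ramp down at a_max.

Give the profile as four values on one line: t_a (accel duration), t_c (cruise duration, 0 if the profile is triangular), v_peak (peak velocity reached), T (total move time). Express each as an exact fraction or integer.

v_max²/a_max = (13/2)²/6 = 169/24
6 < 169/24 → triangular
v_peak = √(6·6) = √36 = 6
t_a = 6/6 = 1; t_c = 0
T = 2·1 = 2

t_a=1 t_c=0 v_peak=6 T=2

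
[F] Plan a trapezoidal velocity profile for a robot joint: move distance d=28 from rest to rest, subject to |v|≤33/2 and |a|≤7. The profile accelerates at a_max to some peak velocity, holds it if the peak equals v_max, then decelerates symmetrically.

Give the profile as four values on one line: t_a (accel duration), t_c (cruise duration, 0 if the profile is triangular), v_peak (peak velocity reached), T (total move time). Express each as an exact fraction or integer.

v_max²/a_max = (33/2)²/7 = 1089/28
28 < 1089/28 ⇒ no cruise
v_peak = √(28·7) = √196 = 14
t_a = 14/7 = 2; t_c = 0
T = 2·2 = 4

t_a=2 t_c=0 v_peak=14 T=4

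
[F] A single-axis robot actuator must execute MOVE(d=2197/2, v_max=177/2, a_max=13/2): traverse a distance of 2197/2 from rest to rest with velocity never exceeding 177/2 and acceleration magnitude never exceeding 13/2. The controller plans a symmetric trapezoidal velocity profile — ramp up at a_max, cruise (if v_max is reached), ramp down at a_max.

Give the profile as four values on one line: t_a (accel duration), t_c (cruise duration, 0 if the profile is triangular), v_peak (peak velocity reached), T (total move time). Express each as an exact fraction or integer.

vₘ²/aₘ = (177/2)²/(13/2) = 31329/26
2197/2 < 31329/26 → triangular
v_peak = √(2197/2·13/2) = √(28561/4) = 169/2
t_a = (169/2)/(13/2) = 13; t_c = 0
T = 2·13 = 26

t_a=13 t_c=0 v_peak=169/2 T=26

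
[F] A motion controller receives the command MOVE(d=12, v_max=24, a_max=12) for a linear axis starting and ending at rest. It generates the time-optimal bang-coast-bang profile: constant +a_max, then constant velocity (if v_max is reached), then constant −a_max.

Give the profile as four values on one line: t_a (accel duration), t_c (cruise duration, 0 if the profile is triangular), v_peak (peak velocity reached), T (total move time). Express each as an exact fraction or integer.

t_a=1 t_c=0 v_peak=12 T=2

(v_max)²/a_max = 24²/12 = 48
12 < 48 ⇒ no cruise
v_peak = √(12·12) = √144 = 12
t_a = 12/12 = 1; t_c = 0
T = 2·1 = 2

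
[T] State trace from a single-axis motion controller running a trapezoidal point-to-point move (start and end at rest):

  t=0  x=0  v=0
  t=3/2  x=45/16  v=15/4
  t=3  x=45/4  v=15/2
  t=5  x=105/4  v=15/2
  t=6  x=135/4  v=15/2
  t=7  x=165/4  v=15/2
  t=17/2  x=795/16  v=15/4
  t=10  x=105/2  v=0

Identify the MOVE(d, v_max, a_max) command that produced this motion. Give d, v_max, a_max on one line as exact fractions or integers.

d=105/2 v_max=15/2 a_max=5/2

final state: t=10, x=105/2, v=0 → d = 105/2
a_max = (15/4−0)/(3/2−0) = 5/2
max v = 15/2 over t∈[3,7] → v_max = 15/2
check: 15/2·(3+4) = 105/2 ✓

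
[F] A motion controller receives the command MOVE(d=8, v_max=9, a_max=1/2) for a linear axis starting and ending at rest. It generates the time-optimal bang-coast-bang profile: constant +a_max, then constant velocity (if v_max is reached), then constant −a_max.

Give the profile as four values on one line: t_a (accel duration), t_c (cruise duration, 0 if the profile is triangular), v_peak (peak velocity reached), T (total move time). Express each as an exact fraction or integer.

vₘ²/aₘ = 9²/(1/2) = 162
8 < 162 so t_c = 0
v_peak = √(8·1/2) = √4 = 2
t_a = 2/(1/2) = 4; t_c = 0
T = 2·4 = 8

t_a=4 t_c=0 v_peak=2 T=8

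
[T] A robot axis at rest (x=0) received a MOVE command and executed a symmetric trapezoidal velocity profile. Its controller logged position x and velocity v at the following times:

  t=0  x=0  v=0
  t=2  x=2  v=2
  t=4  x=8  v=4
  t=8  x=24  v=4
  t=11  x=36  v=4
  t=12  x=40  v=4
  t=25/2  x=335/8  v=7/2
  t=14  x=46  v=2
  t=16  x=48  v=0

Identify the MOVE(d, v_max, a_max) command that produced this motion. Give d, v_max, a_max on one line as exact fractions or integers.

final state: t=16, x=48, v=0 → d = 48
a_max = (2−0)/(2−0) = 1
max v = 4 over t∈[4,12] → v_max = 4
check: 4·(4+8) = 48 ✓

d=48 v_max=4 a_max=1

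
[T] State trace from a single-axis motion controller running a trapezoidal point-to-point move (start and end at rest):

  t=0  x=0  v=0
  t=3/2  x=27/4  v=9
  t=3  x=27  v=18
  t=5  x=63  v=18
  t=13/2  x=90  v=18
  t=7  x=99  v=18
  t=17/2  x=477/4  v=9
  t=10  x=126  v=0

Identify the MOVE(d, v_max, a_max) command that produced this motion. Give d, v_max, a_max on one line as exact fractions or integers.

final state: t=10, x=126, v=0 → d = 126
a_max = (9−0)/(3/2−0) = 6
max v = 18 over t∈[3,7] → v_max = 18
check: 18·(3+4) = 126 ✓

d=126 v_max=18 a_max=6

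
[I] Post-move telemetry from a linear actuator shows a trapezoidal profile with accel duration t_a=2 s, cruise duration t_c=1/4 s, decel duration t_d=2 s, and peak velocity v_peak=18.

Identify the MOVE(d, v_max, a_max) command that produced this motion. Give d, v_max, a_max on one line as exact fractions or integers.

a_max = 18/2 = 9
d_a = ½·18·2 = 18; d_c = 18·1/4 = 9/2
d = 2·18 + 9/2 = 81/2
t_c = 1/4 > 0 so v_max = 18

d=81/2 v_max=18 a_max=9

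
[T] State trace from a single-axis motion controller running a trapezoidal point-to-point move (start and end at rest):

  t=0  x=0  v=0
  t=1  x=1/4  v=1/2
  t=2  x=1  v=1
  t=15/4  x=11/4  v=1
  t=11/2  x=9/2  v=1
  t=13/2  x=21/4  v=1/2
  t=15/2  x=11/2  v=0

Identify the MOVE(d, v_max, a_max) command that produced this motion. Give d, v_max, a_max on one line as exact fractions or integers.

final state: t=15/2, x=11/2, v=0 → d = 11/2
a_max = (1/2−0)/(1−0) = 1/2
max v = 1 over t∈[2,11/2] → v_max = 1
check: 1·(2+7/2) = 11/2 ✓

d=11/2 v_max=1 a_max=1/2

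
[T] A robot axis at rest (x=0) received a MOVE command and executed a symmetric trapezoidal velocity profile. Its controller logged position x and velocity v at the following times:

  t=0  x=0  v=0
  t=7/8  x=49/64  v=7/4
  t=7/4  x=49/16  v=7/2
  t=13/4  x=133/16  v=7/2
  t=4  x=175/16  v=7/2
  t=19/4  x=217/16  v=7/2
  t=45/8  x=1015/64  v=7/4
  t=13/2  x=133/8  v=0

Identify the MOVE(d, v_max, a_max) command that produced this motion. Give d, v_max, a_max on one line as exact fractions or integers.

d=133/8 v_max=7/2 a_max=2

final state: t=13/2, x=133/8, v=0 → d = 133/8
a_max = (7/4−0)/(7/8−0) = 2
max v = 7/2 over t∈[7/4,19/4] → v_max = 7/2
check: 7/2·(7/4+3) = 133/8 ✓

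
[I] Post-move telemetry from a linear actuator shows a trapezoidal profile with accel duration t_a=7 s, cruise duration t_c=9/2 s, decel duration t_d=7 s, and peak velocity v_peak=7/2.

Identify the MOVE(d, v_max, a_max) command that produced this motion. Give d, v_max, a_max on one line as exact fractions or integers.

d=161/4 v_max=7/2 a_max=1/2

a_max = (7/2)/7 = 1/2
d_a = ½·7/2·7 = 49/4; d_c = 7/2·9/2 = 63/4
d = 2·49/4 + 63/4 = 161/4
t_c = 9/2 > 0 ⇒ limit active, v_max = 7/2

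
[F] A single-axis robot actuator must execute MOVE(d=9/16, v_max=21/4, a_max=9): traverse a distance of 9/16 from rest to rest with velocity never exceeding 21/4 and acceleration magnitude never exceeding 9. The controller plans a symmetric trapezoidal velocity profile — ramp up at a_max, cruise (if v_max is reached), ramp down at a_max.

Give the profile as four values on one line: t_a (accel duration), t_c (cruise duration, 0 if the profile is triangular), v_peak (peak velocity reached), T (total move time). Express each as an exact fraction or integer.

t_a=1/4 t_c=0 v_peak=9/4 T=1/2

vₘ²/aₘ = (21/4)²/9 = 49/16
9/16 < 49/16 → triangular
v_peak = √(9/16·9) = √(81/16) = 9/4
t_a = (9/4)/9 = 1/4; t_c = 0
T = 2·1/4 = 1/2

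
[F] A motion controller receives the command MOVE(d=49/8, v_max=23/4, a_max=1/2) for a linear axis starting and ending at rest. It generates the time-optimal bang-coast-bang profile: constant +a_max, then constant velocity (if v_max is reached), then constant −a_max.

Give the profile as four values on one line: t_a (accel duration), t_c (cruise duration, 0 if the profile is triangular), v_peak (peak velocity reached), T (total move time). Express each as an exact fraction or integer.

t_a=7/2 t_c=0 v_peak=7/4 T=7

(v_max)²/a_max = (23/4)²/(1/2) = 529/8
49/8 < 529/8 → triangular
v_peak = √(49/8·1/2) = √(49/16) = 7/4
t_a = (7/4)/(1/2) = 7/2; t_c = 0
T = 2·7/2 = 7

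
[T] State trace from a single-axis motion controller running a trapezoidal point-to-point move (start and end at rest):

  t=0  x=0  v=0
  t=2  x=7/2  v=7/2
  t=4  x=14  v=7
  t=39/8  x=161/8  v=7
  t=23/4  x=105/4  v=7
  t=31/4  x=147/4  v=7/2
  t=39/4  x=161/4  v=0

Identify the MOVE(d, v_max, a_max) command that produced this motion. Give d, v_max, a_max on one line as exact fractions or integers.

final state: t=39/4, x=161/4, v=0 → d = 161/4
a_max = (7/2−0)/(2−0) = 7/4
max v = 7 over t∈[4,23/4] → v_max = 7
check: 7·(4+7/4) = 161/4 ✓

d=161/4 v_max=7 a_max=7/4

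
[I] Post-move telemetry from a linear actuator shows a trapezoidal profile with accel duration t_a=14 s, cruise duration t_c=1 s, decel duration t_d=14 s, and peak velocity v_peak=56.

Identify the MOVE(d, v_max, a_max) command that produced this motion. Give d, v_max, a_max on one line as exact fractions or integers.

a_max = 56/14 = 4
d_a = ½·56·14 = 392; d_c = 56·1 = 56
d = 2·392 + 56 = 840
t_c = 1 > 0 ⇒ limit active, v_max = 56

d=840 v_max=56 a_max=4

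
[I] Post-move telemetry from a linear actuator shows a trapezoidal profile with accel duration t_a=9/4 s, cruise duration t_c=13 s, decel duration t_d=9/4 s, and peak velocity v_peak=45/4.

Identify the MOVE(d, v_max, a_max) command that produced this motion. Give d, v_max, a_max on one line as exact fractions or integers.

d=2745/16 v_max=45/4 a_max=5

a_max = (45/4)/(9/4) = 5
d_a = ½·45/4·9/4 = 405/32; d_c = 45/4·13 = 585/4
d = 2·405/32 + 585/4 = 2745/16
t_c = 13 > 0 → v_max = v_peak = 45/4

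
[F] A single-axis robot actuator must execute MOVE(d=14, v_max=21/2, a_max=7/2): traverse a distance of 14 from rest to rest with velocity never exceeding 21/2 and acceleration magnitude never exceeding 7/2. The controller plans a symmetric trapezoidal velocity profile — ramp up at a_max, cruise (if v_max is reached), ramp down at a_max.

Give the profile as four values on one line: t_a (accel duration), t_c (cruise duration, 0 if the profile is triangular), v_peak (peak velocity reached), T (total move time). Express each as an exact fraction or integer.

(v_max)²/a_max = (21/2)²/(7/2) = 63/2
14 < 63/2 → triangular
v_peak = √(14·7/2) = √49 = 7
t_a = 7/(7/2) = 2; t_c = 0
T = 2·2 = 4

t_a=2 t_c=0 v_peak=7 T=4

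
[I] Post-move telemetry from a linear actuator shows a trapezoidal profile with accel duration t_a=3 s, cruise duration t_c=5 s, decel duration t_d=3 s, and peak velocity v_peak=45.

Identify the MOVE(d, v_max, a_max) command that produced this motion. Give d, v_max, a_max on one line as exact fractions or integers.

d=360 v_max=45 a_max=15

a_max = 45/3 = 15
d_a = ½·45·3 = 135/2; d_c = 45·5 = 225
d = 2·135/2 + 225 = 360
t_c = 5 > 0 so v_max = 45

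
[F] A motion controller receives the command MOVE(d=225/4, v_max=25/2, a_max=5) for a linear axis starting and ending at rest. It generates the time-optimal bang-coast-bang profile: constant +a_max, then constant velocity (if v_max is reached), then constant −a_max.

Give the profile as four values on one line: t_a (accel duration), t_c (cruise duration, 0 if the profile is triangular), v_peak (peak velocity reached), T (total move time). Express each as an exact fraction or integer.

t_a=5/2 t_c=2 v_peak=25/2 T=7

vₘ²/aₘ = (25/2)²/5 = 125/4
225/4 ≥ 125/4 ⇒ cruise phase
t_a = (25/2)/5 = 5/2; v_peak = 25/2
d_cruise = 225/4 − 125/4 = 25; t_c = 25/(25/2) = 2
T = 2·5/2 + 2 = 7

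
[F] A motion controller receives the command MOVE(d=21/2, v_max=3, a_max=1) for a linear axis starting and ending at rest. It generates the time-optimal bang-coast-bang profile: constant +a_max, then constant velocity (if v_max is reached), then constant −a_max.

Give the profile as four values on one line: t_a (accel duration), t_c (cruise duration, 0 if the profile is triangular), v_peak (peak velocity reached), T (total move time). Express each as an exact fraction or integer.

(v_max)²/a_max = 3²/1 = 9
21/2 ≥ 9 ⇒ cruise phase
t_a = 3/1 = 3; v_peak = 3
d_cruise = 21/2 − 9 = 3/2; t_c = (3/2)/3 = 1/2
T = 2·3 + 1/2 = 13/2

t_a=3 t_c=1/2 v_peak=3 T=13/2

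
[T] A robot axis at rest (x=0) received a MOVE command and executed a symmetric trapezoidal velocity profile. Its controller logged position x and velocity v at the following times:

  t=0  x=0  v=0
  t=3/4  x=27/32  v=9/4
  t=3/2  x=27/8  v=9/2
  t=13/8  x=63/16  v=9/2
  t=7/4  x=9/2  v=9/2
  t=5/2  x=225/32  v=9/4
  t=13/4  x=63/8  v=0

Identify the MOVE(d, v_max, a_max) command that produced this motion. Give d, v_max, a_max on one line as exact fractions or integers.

final state: t=13/4, x=63/8, v=0 → d = 63/8
a_max = (9/4−0)/(3/4−0) = 3
max v = 9/2 over t∈[3/2,7/4] → v_max = 9/2
check: 9/2·(3/2+1/4) = 63/8 ✓

d=63/8 v_max=9/2 a_max=3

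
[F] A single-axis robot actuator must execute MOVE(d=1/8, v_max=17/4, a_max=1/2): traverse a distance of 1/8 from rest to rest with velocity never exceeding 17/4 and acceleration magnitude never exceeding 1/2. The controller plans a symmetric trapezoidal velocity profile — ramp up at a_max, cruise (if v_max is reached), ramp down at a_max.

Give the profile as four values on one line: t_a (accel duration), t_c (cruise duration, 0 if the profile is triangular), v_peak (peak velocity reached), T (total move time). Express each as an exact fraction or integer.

t_a=1/2 t_c=0 v_peak=1/4 T=1

vₘ²/aₘ = (17/4)²/(1/2) = 289/8
1/8 < 289/8 ⇒ no cruise
v_peak = √(1/8·1/2) = √(1/16) = 1/4
t_a = (1/4)/(1/2) = 1/2; t_c = 0
T = 2·1/2 = 1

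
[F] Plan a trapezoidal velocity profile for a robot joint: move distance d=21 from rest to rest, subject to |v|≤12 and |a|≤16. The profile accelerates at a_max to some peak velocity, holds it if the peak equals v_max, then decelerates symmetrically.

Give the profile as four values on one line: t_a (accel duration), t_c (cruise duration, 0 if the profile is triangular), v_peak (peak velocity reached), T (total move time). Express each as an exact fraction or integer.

vₘ²/aₘ = 12²/16 = 9
21 ≥ 9 → trapezoidal
t_a = 12/16 = 3/4; v_peak = 12
d_cruise = 21 − 9 = 12; t_c = 12/12 = 1
T = 2·3/4 + 1 = 5/2

t_a=3/4 t_c=1 v_peak=12 T=5/2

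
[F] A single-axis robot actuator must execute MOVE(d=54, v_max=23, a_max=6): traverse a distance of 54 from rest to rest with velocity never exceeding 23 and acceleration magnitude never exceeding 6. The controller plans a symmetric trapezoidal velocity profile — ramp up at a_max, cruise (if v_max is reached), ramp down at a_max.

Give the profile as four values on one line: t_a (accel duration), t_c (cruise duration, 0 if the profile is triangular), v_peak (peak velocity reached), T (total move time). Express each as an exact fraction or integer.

vₘ²/aₘ = 23²/6 = 529/6
54 < 529/6 ⇒ no cruise
v_peak = √(54·6) = √324 = 18
t_a = 18/6 = 3; t_c = 0
T = 2·3 = 6

t_a=3 t_c=0 v_peak=18 T=6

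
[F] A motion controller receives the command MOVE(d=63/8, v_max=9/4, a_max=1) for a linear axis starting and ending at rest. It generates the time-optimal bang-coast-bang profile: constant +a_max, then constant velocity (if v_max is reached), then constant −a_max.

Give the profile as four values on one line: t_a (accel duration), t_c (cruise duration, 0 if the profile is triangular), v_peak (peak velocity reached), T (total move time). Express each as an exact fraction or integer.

(v_max)²/a_max = (9/4)²/1 = 81/16
63/8 ≥ 81/16 ⇒ cruise phase
t_a = (9/4)/1 = 9/4; v_peak = 9/4
d_cruise = 63/8 − 81/16 = 45/16; t_c = (45/16)/(9/4) = 5/4
T = 2·9/4 + 5/4 = 23/4

t_a=9/4 t_c=5/4 v_peak=9/4 T=23/4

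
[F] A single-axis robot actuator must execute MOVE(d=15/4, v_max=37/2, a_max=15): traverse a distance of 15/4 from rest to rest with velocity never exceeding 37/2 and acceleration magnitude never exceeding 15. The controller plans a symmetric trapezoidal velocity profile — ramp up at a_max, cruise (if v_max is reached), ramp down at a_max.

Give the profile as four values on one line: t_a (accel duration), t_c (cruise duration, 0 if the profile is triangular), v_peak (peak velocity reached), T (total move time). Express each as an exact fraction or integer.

vₘ²/aₘ = (37/2)²/15 = 1369/60
15/4 < 1369/60 so t_c = 0
v_peak = √(15/4·15) = √(225/4) = 15/2
t_a = (15/2)/15 = 1/2; t_c = 0
T = 2·1/2 = 1

t_a=1/2 t_c=0 v_peak=15/2 T=1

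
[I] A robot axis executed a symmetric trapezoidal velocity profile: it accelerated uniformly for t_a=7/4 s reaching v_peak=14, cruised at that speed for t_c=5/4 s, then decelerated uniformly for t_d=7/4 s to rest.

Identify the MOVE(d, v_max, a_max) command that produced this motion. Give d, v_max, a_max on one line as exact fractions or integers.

d=42 v_max=14 a_max=8

a_max = 14/(7/4) = 8
d_a = ½·14·7/4 = 49/4; d_c = 14·5/4 = 35/2
d = 2·49/4 + 35/2 = 42
t_c = 5/4 > 0 → v_max = v_peak = 14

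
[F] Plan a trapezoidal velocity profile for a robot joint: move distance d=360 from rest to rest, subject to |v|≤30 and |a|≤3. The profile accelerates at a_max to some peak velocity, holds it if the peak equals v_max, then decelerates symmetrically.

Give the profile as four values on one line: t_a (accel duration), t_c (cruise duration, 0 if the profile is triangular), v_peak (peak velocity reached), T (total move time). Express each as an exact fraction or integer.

vₘ²/aₘ = 30²/3 = 300
360 ≥ 300 → trapezoidal
t_a = 30/3 = 10; v_peak = 30
d_cruise = 360 − 300 = 60; t_c = 60/30 = 2
T = 2·10 + 2 = 22

t_a=10 t_c=2 v_peak=30 T=22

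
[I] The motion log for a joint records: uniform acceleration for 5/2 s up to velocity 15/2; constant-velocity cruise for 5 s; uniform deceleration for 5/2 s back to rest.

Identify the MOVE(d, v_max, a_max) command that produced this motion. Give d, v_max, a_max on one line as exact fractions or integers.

a_max = (15/2)/(5/2) = 3
d_a = ½·15/2·5/2 = 75/8; d_c = 15/2·5 = 75/2
d = 2·75/8 + 75/2 = 225/4
t_c = 5 > 0 ⇒ limit active, v_max = 15/2

d=225/4 v_max=15/2 a_max=3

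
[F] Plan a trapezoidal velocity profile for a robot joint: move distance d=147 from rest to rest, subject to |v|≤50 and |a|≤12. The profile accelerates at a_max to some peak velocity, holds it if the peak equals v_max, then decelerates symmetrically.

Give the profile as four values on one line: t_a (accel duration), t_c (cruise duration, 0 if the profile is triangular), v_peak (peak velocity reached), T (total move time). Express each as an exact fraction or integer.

t_a=7/2 t_c=0 v_peak=42 T=7

v_max²/a_max = 50²/12 = 625/3
147 < 625/3 so t_c = 0
v_peak = √(147·12) = √1764 = 42
t_a = 42/12 = 7/2; t_c = 0
T = 2·7/2 = 7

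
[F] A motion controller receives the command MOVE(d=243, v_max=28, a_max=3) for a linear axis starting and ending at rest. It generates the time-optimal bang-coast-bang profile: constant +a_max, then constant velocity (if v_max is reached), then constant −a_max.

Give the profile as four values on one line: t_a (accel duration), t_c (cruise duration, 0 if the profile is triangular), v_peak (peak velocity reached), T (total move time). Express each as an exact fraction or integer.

v_max²/a_max = 28²/3 = 784/3
243 < 784/3 so t_c = 0
v_peak = √(243·3) = √729 = 27
t_a = 27/3 = 9; t_c = 0
T = 2·9 = 18

t_a=9 t_c=0 v_peak=27 T=18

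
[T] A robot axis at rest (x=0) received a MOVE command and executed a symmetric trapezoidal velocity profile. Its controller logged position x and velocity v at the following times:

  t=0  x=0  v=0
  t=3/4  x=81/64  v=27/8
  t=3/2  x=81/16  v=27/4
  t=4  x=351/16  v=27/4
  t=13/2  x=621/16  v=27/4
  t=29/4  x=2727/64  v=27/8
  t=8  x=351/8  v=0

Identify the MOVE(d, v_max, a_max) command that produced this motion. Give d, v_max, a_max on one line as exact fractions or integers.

final state: t=8, x=351/8, v=0 → d = 351/8
a_max = (27/8−0)/(3/4−0) = 9/2
max v = 27/4 over t∈[3/2,13/2] → v_max = 27/4
check: 27/4·(3/2+5) = 351/8 ✓

d=351/8 v_max=27/4 a_max=9/2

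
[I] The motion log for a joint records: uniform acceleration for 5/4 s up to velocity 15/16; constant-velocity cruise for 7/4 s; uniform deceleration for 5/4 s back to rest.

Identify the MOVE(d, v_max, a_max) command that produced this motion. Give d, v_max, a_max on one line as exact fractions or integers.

d=45/16 v_max=15/16 a_max=3/4

a_max = (15/16)/(5/4) = 3/4
d_a = ½·15/16·5/4 = 75/128; d_c = 15/16·7/4 = 105/64
d = 2·75/128 + 105/64 = 45/16
t_c = 7/4 > 0 so v_max = 15/16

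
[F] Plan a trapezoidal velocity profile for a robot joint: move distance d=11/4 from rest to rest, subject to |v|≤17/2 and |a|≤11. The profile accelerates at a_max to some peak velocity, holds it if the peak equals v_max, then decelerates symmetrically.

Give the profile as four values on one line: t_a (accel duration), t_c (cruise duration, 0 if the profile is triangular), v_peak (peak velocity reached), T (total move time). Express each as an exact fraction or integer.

(v_max)²/a_max = (17/2)²/11 = 289/44
11/4 < 289/44 ⇒ no cruise
v_peak = √(11/4·11) = √(121/4) = 11/2
t_a = (11/2)/11 = 1/2; t_c = 0
T = 2·1/2 = 1

t_a=1/2 t_c=0 v_peak=11/2 T=1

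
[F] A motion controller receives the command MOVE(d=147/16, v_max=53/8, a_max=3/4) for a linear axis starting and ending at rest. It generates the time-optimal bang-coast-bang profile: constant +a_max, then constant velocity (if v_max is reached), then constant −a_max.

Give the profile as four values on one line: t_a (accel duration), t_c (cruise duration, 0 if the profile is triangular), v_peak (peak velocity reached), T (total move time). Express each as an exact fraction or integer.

vₘ²/aₘ = (53/8)²/(3/4) = 2809/48
147/16 < 2809/48 ⇒ no cruise
v_peak = √(147/16·3/4) = √(441/64) = 21/8
t_a = (21/8)/(3/4) = 7/2; t_c = 0
T = 2·7/2 = 7

t_a=7/2 t_c=0 v_peak=21/8 T=7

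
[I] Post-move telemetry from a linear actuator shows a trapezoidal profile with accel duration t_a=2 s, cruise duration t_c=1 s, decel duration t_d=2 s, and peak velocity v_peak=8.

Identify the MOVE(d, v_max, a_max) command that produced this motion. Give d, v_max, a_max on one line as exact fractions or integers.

a_max = 8/2 = 4
d_a = ½·8·2 = 8; d_c = 8·1 = 8
d = 2·8 + 8 = 24
t_c = 1 > 0 ⇒ limit active, v_max = 8

d=24 v_max=8 a_max=4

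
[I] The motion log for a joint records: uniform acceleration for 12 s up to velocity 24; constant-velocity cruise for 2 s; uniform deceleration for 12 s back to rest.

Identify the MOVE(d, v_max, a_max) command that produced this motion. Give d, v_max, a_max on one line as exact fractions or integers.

a_max = 24/12 = 2
d_a = ½·24·12 = 144; d_c = 24·2 = 48
d = 2·144 + 48 = 336
t_c = 2 > 0 → v_max = v_peak = 24

d=336 v_max=24 a_max=2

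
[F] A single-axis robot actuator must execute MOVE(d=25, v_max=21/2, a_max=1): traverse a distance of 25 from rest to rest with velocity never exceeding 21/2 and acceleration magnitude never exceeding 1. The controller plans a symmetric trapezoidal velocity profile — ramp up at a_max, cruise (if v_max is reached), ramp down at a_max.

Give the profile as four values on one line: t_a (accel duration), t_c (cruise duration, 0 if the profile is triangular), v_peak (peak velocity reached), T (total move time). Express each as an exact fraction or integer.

t_a=5 t_c=0 v_peak=5 T=10

v_max²/a_max = (21/2)²/1 = 441/4
25 < 441/4 ⇒ no cruise
v_peak = √(25·1) = √25 = 5
t_a = 5/1 = 5; t_c = 0
T = 2·5 = 10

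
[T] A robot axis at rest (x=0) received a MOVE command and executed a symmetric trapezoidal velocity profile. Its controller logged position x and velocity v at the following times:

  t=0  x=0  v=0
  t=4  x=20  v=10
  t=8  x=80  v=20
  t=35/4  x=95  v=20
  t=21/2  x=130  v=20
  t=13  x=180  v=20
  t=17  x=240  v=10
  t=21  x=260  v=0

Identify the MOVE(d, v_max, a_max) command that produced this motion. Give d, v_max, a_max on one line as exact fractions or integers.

final state: t=21, x=260, v=0 → d = 260
a_max = (10−0)/(4−0) = 5/2
max v = 20 over t∈[8,13] → v_max = 20
check: 20·(8+5) = 260 ✓

d=260 v_max=20 a_max=5/2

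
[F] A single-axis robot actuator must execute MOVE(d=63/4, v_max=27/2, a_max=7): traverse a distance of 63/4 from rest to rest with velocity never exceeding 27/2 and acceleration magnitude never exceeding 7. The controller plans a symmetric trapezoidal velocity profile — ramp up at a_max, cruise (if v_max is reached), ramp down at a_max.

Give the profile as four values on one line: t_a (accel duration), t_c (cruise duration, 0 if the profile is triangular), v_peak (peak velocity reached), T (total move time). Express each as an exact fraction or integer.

(v_max)²/a_max = (27/2)²/7 = 729/28
63/4 < 729/28 ⇒ no cruise
v_peak = √(63/4·7) = √(441/4) = 21/2
t_a = (21/2)/7 = 3/2; t_c = 0
T = 2·3/2 = 3

t_a=3/2 t_c=0 v_peak=21/2 T=3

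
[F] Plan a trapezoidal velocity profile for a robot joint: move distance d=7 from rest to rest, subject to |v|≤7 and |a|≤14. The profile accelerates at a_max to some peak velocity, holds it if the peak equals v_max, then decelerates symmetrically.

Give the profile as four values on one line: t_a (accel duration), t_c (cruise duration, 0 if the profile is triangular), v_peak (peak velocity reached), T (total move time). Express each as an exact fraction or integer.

t_a=1/2 t_c=1/2 v_peak=7 T=3/2

vₘ²/aₘ = 7²/14 = 7/2
7 ≥ 7/2 so v_max reached
t_a = 7/14 = 1/2; v_peak = 7
d_cruise = 7 − 7/2 = 7/2; t_c = (7/2)/7 = 1/2
T = 2·1/2 + 1/2 = 3/2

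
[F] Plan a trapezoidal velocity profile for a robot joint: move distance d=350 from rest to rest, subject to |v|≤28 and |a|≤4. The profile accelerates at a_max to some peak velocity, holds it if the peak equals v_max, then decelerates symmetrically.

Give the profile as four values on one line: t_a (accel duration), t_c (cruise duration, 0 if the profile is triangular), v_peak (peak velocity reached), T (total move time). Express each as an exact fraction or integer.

t_a=7 t_c=11/2 v_peak=28 T=39/2

vₘ²/aₘ = 28²/4 = 196
350 ≥ 196 → trapezoidal
t_a = 28/4 = 7; v_peak = 28
d_cruise = 350 − 196 = 154; t_c = 154/28 = 11/2
T = 2·7 + 11/2 = 39/2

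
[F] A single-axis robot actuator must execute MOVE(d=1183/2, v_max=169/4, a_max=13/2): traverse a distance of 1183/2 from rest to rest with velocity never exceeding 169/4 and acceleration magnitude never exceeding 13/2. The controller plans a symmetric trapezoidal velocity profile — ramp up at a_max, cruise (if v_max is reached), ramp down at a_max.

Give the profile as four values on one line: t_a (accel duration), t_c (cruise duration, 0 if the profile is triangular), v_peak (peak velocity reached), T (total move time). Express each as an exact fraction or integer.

t_a=13/2 t_c=15/2 v_peak=169/4 T=41/2

(v_max)²/a_max = (169/4)²/(13/2) = 2197/8
1183/2 ≥ 2197/8 so v_max reached
t_a = (169/4)/(13/2) = 13/2; v_peak = 169/4
d_cruise = 1183/2 − 2197/8 = 2535/8; t_c = (2535/8)/(169/4) = 15/2
T = 2·13/2 + 15/2 = 41/2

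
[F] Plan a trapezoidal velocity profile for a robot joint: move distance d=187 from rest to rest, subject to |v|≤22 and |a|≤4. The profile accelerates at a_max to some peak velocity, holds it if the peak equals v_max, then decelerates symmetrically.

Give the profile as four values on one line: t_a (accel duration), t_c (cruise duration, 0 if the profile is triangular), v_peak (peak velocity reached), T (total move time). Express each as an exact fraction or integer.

vₘ²/aₘ = 22²/4 = 121
187 ≥ 121 ⇒ cruise phase
t_a = 22/4 = 11/2; v_peak = 22
d_cruise = 187 − 121 = 66; t_c = 66/22 = 3
T = 2·11/2 + 3 = 14

t_a=11/2 t_c=3 v_peak=22 T=14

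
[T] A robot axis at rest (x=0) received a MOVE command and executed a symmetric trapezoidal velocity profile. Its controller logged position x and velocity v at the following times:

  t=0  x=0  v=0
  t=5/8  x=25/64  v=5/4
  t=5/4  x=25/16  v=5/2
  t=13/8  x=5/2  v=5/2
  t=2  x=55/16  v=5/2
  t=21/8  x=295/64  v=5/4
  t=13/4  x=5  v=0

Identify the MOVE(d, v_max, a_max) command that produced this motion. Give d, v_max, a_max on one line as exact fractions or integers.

d=5 v_max=5/2 a_max=2

final state: t=13/4, x=5, v=0 → d = 5
a_max = (5/4−0)/(5/8−0) = 2
max v = 5/2 over t∈[5/4,2] → v_max = 5/2
check: 5/2·(5/4+3/4) = 5 ✓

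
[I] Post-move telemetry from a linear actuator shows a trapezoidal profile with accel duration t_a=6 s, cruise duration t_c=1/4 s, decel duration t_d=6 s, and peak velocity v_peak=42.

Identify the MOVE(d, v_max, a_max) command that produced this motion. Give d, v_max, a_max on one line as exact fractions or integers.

a_max = 42/6 = 7
d_a = ½·42·6 = 126; d_c = 42·1/4 = 21/2
d = 2·126 + 21/2 = 525/2
t_c = 1/4 > 0 so v_max = 42

d=525/2 v_max=42 a_max=7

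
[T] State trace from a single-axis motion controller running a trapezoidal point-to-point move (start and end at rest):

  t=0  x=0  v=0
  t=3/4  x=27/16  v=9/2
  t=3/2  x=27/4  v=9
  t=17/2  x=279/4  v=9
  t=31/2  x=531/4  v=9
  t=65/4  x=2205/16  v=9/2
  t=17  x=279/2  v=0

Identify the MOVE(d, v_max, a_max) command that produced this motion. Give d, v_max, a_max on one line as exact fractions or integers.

final state: t=17, x=279/2, v=0 → d = 279/2
a_max = (9/2−0)/(3/4−0) = 6
max v = 9 over t∈[3/2,31/2] → v_max = 9
check: 9·(3/2+14) = 279/2 ✓

d=279/2 v_max=9 a_max=6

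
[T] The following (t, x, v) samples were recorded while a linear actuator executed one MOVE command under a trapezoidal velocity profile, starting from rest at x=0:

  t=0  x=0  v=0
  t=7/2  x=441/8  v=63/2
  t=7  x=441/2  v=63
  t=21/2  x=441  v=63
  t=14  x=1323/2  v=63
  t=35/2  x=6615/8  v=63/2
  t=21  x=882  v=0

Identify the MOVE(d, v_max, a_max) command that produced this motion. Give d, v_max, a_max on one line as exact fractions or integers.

final state: t=21, x=882, v=0 → d = 882
a_max = (63/2−0)/(7/2−0) = 9
max v = 63 over t∈[7,14] → v_max = 63
check: 63·(7+7) = 882 ✓

d=882 v_max=63 a_max=9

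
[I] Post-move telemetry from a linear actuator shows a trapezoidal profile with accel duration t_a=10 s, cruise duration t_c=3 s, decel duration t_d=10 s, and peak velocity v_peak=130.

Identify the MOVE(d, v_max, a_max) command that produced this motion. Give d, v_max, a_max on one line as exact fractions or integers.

a_max = 130/10 = 13
d_a = ½·130·10 = 650; d_c = 130·3 = 390
d = 2·650 + 390 = 1690
t_c = 3 > 0 so v_max = 130

d=1690 v_max=130 a_max=13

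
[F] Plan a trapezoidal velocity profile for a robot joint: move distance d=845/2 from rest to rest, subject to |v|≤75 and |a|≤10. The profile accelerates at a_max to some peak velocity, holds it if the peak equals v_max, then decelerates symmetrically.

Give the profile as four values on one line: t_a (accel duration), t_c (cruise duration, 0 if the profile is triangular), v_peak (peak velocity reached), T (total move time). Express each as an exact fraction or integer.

v_max²/a_max = 75²/10 = 1125/2
845/2 < 1125/2 → triangular
v_peak = √(845/2·10) = √4225 = 65
t_a = 65/10 = 13/2; t_c = 0
T = 2·13/2 = 13

t_a=13/2 t_c=0 v_peak=65 T=13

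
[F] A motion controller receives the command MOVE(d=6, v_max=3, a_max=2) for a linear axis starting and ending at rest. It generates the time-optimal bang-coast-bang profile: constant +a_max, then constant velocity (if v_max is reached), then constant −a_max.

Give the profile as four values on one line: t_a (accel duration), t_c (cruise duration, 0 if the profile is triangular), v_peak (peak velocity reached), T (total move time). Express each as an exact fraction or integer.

t_a=3/2 t_c=1/2 v_peak=3 T=7/2

v_max²/a_max = 3²/2 = 9/2
6 ≥ 9/2 → trapezoidal
t_a = 3/2; v_peak = 3
d_cruise = 6 − 9/2 = 3/2; t_c = (3/2)/3 = 1/2
T = 2·3/2 + 1/2 = 7/2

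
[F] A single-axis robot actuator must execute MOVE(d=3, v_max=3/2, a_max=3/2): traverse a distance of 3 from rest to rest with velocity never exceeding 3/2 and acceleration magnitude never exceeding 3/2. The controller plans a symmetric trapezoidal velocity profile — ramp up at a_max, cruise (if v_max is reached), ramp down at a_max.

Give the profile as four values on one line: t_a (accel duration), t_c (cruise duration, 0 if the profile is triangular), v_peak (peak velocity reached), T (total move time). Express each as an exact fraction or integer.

v_max²/a_max = (3/2)²/(3/2) = 3/2
3 ≥ 3/2 → trapezoidal
t_a = (3/2)/(3/2) = 1; v_peak = 3/2
d_cruise = 3 − 3/2 = 3/2; t_c = (3/2)/(3/2) = 1
T = 2·1 + 1 = 3

t_a=1 t_c=1 v_peak=3/2 T=3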